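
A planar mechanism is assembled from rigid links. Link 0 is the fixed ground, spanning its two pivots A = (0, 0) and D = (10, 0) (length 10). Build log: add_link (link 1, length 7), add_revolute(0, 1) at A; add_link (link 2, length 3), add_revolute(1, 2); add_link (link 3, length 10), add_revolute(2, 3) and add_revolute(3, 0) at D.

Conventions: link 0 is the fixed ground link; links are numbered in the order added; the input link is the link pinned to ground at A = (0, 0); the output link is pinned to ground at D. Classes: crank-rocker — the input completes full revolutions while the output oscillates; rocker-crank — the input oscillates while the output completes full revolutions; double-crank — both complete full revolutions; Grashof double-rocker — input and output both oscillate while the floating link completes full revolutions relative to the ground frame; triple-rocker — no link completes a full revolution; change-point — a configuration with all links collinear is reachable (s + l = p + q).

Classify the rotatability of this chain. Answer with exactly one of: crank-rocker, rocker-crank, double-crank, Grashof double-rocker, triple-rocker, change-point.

lengths: ground=10, input=7, coupler=3, output=10
sorted: s=3 (shortest), l=10 (longest), p+q=17
s + l = 13 vs p + q = 17
s + l < p + q (Grashof) with shortest = coupler link → Grashof double-rocker

Grashof double-rocker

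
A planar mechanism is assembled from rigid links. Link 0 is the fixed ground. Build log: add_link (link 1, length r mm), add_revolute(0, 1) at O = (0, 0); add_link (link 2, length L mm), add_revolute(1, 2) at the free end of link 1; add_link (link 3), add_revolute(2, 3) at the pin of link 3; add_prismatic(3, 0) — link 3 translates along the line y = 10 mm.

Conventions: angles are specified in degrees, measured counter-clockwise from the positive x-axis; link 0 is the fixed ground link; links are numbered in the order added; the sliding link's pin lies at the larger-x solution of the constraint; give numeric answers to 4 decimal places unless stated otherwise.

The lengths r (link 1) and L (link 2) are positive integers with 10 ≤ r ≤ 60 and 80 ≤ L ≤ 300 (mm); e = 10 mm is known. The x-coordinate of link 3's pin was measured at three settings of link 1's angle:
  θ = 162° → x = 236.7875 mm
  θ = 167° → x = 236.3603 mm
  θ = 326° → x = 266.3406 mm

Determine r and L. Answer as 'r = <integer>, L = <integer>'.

constraint per measurement: (x − r cos θ)² + (r sin θ − e)² = L²
subtracting the θ₁ and θ₂ equations cancels the r² and L² terms:
r = (x₁² − x₂²) / (2[(x₁cos θ₁ + e sin θ₁) − (x₂cos θ₂ + e sin θ₂)]) = 17.0006 → r = 17
L² = (x₁ − r cos θ₁)² + (r sin θ₁ − e)² = 64008.9964 → L = 253.0000 → L = 253
check at θ₃=326°: x = 266.3406 (printed 266.3406) ✓

r = 17, L = 253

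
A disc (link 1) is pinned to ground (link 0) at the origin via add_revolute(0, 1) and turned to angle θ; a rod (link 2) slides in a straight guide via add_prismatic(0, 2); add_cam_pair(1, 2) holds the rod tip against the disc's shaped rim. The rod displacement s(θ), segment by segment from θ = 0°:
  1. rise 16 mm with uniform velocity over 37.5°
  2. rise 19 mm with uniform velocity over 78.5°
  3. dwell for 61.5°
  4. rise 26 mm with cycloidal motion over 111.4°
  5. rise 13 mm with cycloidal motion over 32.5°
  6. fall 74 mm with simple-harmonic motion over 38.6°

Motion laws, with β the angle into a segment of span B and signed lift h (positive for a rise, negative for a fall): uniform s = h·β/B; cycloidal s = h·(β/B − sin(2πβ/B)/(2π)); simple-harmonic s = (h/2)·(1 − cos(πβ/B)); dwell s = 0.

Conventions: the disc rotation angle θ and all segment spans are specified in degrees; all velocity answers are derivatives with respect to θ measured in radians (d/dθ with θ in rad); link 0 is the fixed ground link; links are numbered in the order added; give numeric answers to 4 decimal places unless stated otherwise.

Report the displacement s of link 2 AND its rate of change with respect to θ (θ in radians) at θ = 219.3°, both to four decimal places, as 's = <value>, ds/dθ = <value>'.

segment 1 (0° to 37.5°, uniform, h = 16) is passed completely: s = 0.0000 + (16) = 16.0000
segment 2 (37.5° to 116°, uniform, h = 19) is passed completely: s = 16.0000 + (19) = 35.0000
segment 3 (116° to 177.5°, dwell): s unchanged at 35.0000
θ = 219.3° falls in segment 4 (177.5° to 288.9°, cycloidal, h = 26): β = 219.3 − 177.5 = 41.8°, B = 111.4°; Δs = 26·(0.3752 − sin(2π·0.3752)/(2π)) = 6.8339; s = 35.0000 + 6.8339 = 41.8339
velocity in seg [177.5°–288.9°] (cycloidal), θ in radians: β = 41.8° = 0.7295 rad, B = 111.4° = 1.9443 rad; ds/dθ = (h/B)(1 − cos(2πβ/B)) = (26/1.9443)(1 − cos(2π·0.3752)) = 22.841514 mm/rad

s = 41.8339, ds/dθ = 22.8415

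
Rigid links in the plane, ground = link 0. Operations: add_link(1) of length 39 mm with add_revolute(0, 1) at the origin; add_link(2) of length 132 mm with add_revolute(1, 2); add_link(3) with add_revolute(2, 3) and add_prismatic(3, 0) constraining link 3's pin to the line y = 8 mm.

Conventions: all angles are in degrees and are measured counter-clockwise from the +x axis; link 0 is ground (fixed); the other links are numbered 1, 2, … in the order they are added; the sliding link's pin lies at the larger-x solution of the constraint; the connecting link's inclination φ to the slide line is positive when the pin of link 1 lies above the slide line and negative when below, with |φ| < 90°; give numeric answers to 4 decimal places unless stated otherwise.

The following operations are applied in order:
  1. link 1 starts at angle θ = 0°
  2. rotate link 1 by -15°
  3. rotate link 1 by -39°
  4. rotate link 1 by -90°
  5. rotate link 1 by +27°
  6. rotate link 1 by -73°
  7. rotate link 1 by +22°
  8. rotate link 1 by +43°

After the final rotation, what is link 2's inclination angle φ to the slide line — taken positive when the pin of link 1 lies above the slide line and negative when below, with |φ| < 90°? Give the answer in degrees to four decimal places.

geometry: r = 39 mm, L = 132 mm, e = 8 mm; θ starts at 0°
rotate link 1 by -15°: θ ← 0° -15° = -15°
rotate link 1 by -39°: θ ← -15° -39° = -54°
rotate link 1 by -90°: θ ← -54° -90° = -144°
rotate link 1 by +27°: θ ← -144° +27° = -117°
rotate link 1 by -73°: θ ← -117° -73° = -190°
rotate link 1 by +22°: θ ← -190° +22° = -168°
rotate link 1 by +43°: θ ← -168° +43° = -125°
h = r sin θ − e = -31.946930 − 8 = -39.946930
sin φ = h / L = -39.946930 / 132 = -0.30262826
φ = arcsin(-0.30262826) = -17.615531°

-17.6155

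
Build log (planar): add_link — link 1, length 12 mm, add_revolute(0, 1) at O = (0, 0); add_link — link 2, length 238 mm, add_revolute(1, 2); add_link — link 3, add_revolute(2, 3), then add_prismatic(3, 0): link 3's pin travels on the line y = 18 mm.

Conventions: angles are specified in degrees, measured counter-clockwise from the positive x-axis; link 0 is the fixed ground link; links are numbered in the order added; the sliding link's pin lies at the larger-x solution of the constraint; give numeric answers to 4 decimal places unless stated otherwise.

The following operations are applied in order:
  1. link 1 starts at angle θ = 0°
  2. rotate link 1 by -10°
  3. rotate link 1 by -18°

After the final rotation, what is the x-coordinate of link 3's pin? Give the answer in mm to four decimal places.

geometry: r = 12 mm, L = 238 mm, e = 18 mm; θ starts at 0°
rotate link 1 by -10°: θ ← 0° -10° = -10°
rotate link 1 by -18°: θ ← -10° -18° = -28°
crank pin P = (r cos θ, r sin θ) = (10.595371, -5.633659)
h = r sin θ − e = -5.633659 − 18 = -23.633659
x = r cos θ + √(L² − h²) = 10.595371 + 236.823669 = 247.419040

247.4190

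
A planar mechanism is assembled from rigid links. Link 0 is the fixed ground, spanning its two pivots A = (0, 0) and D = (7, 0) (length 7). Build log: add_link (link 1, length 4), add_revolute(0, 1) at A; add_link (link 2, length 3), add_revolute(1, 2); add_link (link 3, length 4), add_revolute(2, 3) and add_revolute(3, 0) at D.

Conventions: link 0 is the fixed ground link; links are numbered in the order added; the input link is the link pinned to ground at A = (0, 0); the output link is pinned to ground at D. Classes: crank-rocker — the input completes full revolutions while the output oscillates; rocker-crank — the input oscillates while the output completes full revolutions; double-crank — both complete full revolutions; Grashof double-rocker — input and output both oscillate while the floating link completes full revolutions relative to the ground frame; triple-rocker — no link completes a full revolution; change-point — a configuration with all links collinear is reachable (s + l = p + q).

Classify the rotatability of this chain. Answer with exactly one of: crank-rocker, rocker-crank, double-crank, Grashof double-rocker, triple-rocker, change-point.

lengths: ground=7, input=4, coupler=3, output=4
sorted: s=3 (shortest), l=7 (longest), p+q=8
s + l = 10 vs p + q = 8
s + l > p + q → non-Grashof → no link fully rotates → triple-rocker

triple-rocker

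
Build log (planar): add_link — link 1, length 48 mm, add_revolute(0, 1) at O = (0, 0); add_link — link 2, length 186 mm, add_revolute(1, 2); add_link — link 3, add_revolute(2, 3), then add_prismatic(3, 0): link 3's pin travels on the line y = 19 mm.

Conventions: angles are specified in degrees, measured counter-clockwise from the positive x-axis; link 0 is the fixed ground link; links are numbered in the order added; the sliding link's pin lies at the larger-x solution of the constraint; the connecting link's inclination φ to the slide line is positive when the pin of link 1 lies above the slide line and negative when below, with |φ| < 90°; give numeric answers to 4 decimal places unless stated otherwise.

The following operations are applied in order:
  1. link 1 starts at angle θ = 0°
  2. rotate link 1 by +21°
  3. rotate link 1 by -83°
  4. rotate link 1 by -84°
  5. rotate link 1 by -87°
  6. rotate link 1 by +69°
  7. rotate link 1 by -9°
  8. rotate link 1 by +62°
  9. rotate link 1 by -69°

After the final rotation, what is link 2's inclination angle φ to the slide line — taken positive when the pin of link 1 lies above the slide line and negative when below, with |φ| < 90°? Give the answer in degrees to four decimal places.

geometry: r = 48 mm, L = 186 mm, e = 19 mm; θ starts at 0°
rotate link 1 by +21°: θ ← 0° +21° = 21°
rotate link 1 by -83°: θ ← 21° -83° = -62°
rotate link 1 by -84°: θ ← -62° -84° = -146°
rotate link 1 by -87°: θ ← -146° -87° = -233°
rotate link 1 by +69°: θ ← -233° +69° = -164°
rotate link 1 by -9°: θ ← -164° -9° = -173°
rotate link 1 by +62°: θ ← -173° +62° = -111°
rotate link 1 by -69°: θ ← -111° -69° = -180°
h = r sin θ − e = -0.000000 − 19 = -19.000000
sin φ = h / L = -19.000000 / 186 = -0.10215054
φ = arcsin(-0.10215054) = -5.863022°

-5.8630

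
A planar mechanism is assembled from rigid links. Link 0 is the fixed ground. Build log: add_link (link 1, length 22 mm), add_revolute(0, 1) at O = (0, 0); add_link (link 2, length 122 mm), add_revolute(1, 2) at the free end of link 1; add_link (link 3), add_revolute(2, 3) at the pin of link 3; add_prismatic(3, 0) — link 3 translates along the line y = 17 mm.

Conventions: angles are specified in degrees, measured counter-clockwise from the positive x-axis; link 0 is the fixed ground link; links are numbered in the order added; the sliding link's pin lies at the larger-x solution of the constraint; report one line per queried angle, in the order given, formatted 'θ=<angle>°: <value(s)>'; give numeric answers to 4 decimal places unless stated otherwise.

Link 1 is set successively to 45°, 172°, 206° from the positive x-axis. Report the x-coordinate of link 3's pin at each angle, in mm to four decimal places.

geometry: r = 22 mm, L = 122 mm, e = 17 mm
θ=45°: crank pin P = (r cos θ, r sin θ) = (15.556349, 15.556349)
θ=45°: h = r sin θ − e = 15.556349 − 17 = -1.443651
θ=45°: x = r cos θ + √(L² − h²) = 15.556349 + 121.991458 = 137.547807
θ=172°: crank pin P = (r cos θ, r sin θ) = (-21.785898, 3.061808)
θ=172°: h = r sin θ − e = 3.061808 − 17 = -13.938192
θ=172°: x = r cos θ + √(L² − h²) = -21.785898 + 121.201183 = 99.415286
θ=206°: crank pin P = (r cos θ, r sin θ) = (-19.773469, -9.644165)
θ=206°: h = r sin θ − e = -9.644165 − 17 = -26.644165
θ=206°: x = r cos θ + √(L² − h²) = -19.773469 + 119.054981 = 99.281512

θ=45°: 137.5478
θ=172°: 99.4153
θ=206°: 99.2815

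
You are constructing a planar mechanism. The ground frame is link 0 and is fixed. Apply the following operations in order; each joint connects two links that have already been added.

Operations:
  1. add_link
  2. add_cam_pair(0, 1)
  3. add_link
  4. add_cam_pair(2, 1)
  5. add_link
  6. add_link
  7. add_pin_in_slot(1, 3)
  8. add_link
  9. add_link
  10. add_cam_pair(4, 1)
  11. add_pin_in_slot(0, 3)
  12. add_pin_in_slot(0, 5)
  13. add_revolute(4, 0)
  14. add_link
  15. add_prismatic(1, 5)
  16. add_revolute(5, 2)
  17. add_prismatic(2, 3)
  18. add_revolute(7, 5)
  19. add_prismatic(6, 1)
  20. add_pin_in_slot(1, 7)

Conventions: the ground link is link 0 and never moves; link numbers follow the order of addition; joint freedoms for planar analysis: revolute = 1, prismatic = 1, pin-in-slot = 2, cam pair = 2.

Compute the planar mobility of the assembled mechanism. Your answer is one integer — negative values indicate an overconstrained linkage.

link 0 = ground. State L|J1|J2 = 1|0|0
+link1  2|0|0
C(0,1) f=2→J2  2|0|1
+link2  3|0|1
C(2,1) f=2→J2  3|0|2
+link3  4|0|2
+link4  5|0|2
PS(1,3) f=2→J2  5|0|3
+link5  6|0|3
+link6  7|0|3
C(4,1) f=2→J2  7|0|4
PS(0,3) f=2→J2  7|0|5
PS(0,5) f=2→J2  7|0|6
R(4,0) f=1→J1  7|1|6
+link7  8|1|6
P(1,5) f=1→J1  8|2|6
R(5,2) f=1→J1  8|3|6
P(2,3) f=1→J1  8|4|6
R(7,5) f=1→J1  8|5|6
P(6,1) f=1→J1  8|6|6
PS(1,7) f=2→J2  8|6|7
M = 3(8−1)−2·6−7 = 21−12−7 = 2

M = 2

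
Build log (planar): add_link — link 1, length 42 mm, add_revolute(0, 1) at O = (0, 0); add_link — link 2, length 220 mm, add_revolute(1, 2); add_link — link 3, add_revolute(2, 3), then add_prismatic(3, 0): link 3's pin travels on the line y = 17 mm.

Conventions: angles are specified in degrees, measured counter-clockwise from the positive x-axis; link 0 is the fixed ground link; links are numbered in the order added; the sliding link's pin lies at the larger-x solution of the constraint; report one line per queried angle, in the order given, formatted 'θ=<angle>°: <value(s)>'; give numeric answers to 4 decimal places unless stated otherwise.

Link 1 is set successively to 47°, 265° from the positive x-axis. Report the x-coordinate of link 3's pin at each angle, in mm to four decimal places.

geometry: r = 42 mm, L = 220 mm, e = 17 mm
θ=47°: crank pin P = (r cos θ, r sin θ) = (28.643931, 30.716855)
θ=47°: h = r sin θ − e = 30.716855 − 17 = 13.716855
θ=47°: x = r cos θ + √(L² − h²) = 28.643931 + 219.571965 = 248.215896
θ=265°: crank pin P = (r cos θ, r sin θ) = (-3.660541, -41.840177)
θ=265°: h = r sin θ − e = -41.840177 − 17 = -58.840177
θ=265°: x = r cos θ + √(L² − h²) = -3.660541 + 211.985456 = 208.324915

θ=47°: 248.2159
θ=265°: 208.3249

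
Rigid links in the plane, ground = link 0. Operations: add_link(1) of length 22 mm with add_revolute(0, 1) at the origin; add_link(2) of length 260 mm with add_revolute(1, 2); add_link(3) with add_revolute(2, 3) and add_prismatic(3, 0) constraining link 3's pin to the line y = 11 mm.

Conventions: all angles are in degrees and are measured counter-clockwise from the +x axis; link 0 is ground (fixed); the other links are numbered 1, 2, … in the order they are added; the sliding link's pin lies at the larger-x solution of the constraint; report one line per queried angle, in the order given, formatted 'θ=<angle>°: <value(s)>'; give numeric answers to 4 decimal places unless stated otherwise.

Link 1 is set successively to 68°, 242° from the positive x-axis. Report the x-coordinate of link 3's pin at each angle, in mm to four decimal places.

geometry: r = 22 mm, L = 260 mm, e = 11 mm
θ=68°: crank pin P = (r cos θ, r sin θ) = (8.241345, 20.398045)
θ=68°: h = r sin θ − e = 20.398045 − 11 = 9.398045
θ=68°: x = r cos θ + √(L² − h²) = 8.241345 + 259.830092 = 268.071437
θ=242°: crank pin P = (r cos θ, r sin θ) = (-10.328374, -19.424847)
θ=242°: h = r sin θ − e = -19.424847 − 11 = -30.424847
θ=242°: x = r cos θ + √(L² − h²) = -10.328374 + 258.213727 = 247.885352

θ=68°: 268.0714
θ=242°: 247.8854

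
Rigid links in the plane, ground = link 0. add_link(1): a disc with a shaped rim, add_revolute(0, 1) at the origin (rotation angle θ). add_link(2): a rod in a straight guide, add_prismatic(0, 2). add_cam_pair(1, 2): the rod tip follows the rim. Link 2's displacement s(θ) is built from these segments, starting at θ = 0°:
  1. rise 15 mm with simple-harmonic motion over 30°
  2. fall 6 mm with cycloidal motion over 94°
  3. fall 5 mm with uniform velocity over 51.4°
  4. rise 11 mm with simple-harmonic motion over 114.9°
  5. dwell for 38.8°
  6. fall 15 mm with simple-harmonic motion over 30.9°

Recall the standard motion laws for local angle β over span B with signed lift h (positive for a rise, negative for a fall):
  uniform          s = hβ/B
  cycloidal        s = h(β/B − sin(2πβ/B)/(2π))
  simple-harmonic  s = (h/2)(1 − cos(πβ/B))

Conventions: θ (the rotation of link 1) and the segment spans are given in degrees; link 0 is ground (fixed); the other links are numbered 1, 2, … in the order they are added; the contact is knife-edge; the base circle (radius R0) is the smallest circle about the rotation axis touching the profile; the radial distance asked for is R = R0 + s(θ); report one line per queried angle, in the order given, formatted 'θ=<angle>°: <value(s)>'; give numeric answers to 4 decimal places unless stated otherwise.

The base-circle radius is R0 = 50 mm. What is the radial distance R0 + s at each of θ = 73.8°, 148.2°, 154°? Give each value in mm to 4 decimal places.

segment 1 (0° to 30°, simple-harmonic, h = 15) is passed completely: s = 0.0000 + (15) = 15.0000
θ = 73.8° falls in segment 2 (30° to 124°, cycloidal, h = -6): β = 73.8 − 30 = 43.8°, B = 94°; Δs = -6·(0.4660 − sin(2π·0.4660)/(2π)) = -2.5930; s = 15.0000 − 2.5930 = 12.4070
segment 2 (30° to 124°, cycloidal, h = -6) is passed completely: s = 15.0000 + (-6) = 9.0000
θ = 148.2° falls in segment 3 (124° to 175.4°, uniform, h = -5): β = 148.2 − 124 = 24.2°, B = 51.4°; Δs = -5·24.2/51.4 = -2.3541; s = 9.0000 − 2.3541 = 6.6459
θ = 154° falls in segment 3 (124° to 175.4°, uniform, h = -5): β = 154 − 124 = 30°, B = 51.4°; Δs = -5·30/51.4 = -2.9183; s = 9.0000 − 2.9183 = 6.0817
θ=73.8°: R = R0 + s = 50 + 12.4070 = 62.4070
θ=148.2°: R = R0 + s = 50 + 6.6459 = 56.6459
θ=154°: R = R0 + s = 50 + 6.0817 = 56.0817

θ=73.8°: 62.4070
θ=148.2°: 56.6459
θ=154°: 56.0817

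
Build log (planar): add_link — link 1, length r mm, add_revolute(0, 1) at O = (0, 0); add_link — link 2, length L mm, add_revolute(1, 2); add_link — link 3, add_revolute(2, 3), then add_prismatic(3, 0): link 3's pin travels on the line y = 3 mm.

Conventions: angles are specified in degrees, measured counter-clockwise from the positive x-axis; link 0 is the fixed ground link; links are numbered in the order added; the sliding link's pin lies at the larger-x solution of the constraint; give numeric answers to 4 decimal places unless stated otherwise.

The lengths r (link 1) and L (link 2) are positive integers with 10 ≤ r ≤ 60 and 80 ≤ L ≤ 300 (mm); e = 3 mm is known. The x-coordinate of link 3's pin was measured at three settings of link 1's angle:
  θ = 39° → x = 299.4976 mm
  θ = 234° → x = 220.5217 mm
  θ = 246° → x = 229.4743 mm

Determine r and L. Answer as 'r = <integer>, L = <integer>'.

constraint per measurement: (x − r cos θ)² + (r sin θ − e)² = L²
subtracting the θ₁ and θ₂ equations cancels the r² and L² terms:
r = (x₁² − x₂²) / (2[(x₁cos θ₁ + e sin θ₁) − (x₂cos θ₂ + e sin θ₂)]) = 55.9999 → r = 56
L² = (x₁ − r cos θ₁)² + (r sin θ₁ − e)² = 66563.9855 → L = 258.0000 → L = 258
check at θ₃=246°: x = 229.4743 (printed 229.4743) ✓

r = 56, L = 258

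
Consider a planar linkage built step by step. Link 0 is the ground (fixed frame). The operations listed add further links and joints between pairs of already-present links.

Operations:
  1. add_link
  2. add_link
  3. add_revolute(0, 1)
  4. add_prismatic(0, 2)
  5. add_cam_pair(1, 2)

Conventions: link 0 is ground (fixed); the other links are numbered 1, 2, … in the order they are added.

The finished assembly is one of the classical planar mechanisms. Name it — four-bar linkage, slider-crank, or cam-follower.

links: 3 (incl. ground); joints: 1 revolute, 1 prismatic, 1 higher (cam) pair, forming one closed loop
3 links, revolute + prismatic + higher pair in one loop → cam-follower

cam-follower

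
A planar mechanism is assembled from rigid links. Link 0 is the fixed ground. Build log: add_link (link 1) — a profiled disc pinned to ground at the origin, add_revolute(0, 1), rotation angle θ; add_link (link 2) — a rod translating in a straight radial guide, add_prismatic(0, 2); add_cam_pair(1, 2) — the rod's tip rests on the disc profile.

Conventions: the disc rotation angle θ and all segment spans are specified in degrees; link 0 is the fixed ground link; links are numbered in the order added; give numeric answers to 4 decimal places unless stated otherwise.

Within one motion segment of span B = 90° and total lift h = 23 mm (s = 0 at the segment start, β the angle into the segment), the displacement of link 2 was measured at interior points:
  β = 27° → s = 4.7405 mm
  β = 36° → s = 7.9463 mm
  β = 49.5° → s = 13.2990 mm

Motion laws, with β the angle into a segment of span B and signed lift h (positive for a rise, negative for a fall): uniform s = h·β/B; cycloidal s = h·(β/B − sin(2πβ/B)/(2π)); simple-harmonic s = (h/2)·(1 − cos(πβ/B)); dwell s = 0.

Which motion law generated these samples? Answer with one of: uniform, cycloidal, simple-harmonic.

candidates at β/B = r: uniform s = h·r (linear in β); cycloidal s = h·(r − sin(2πr)/(2π)); simple-harmonic s = (h/2)(1 − cos(πr))
β=27°: printed 4.7405 | uniform 6.9000, cycloidal 3.4186, simple-harmonic 4.7405
β=36°: printed 7.9463 | uniform 9.2000, cycloidal 7.0484, simple-harmonic 7.9463
β=49.5°: printed 13.2990 | uniform 12.6500, cycloidal 13.7812, simple-harmonic 13.2990
only one law matches every sample → simple-harmonic

simple-harmonic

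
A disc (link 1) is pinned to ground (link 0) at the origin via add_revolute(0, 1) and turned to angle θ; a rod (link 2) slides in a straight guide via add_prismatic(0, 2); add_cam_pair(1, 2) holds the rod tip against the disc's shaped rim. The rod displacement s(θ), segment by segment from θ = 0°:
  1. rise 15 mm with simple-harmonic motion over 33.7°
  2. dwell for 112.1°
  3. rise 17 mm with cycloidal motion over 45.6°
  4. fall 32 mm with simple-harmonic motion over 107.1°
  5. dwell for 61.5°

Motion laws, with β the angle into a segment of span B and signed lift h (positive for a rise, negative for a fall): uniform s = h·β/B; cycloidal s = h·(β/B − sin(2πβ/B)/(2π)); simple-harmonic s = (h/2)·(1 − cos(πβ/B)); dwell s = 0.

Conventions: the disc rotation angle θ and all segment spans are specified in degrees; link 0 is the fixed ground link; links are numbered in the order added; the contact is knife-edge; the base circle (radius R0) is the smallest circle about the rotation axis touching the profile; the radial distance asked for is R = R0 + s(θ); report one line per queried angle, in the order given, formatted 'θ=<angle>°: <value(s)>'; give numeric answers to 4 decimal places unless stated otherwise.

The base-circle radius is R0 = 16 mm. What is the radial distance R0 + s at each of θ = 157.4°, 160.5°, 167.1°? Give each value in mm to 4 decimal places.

segment 1 (0° to 33.7°, simple-harmonic, h = 15) is passed completely: s = 0.0000 + (15) = 15.0000
segment 2 (33.7° to 145.8°, dwell): s unchanged at 15.0000
θ = 157.4° falls in segment 3 (145.8° to 191.4°, cycloidal, h = 17): β = 157.4 − 145.8 = 11.6°, B = 45.6°; Δs = 17·(0.2544 − sin(2π·0.2544)/(2π)) = 1.6200; s = 15.0000 + 1.6200 = 16.6200
θ = 160.5° falls in segment 3 (145.8° to 191.4°, cycloidal, h = 17): β = 160.5 − 145.8 = 14.7°, B = 45.6°; Δs = 17·(0.3224 − sin(2π·0.3224)/(2π)) = 3.0495; s = 15.0000 + 3.0495 = 18.0495
θ = 167.1° falls in segment 3 (145.8° to 191.4°, cycloidal, h = 17): β = 167.1 − 145.8 = 21.3°, B = 45.6°; Δs = 17·(0.4671 − sin(2π·0.4671)/(2π)) = 7.3856; s = 15.0000 + 7.3856 = 22.3856
θ=157.4°: R = R0 + s = 16 + 16.6200 = 32.6200
θ=160.5°: R = R0 + s = 16 + 18.0495 = 34.0495
θ=167.1°: R = R0 + s = 16 + 22.3856 = 38.3856

θ=157.4°: 32.6200
θ=160.5°: 34.0495
θ=167.1°: 38.3856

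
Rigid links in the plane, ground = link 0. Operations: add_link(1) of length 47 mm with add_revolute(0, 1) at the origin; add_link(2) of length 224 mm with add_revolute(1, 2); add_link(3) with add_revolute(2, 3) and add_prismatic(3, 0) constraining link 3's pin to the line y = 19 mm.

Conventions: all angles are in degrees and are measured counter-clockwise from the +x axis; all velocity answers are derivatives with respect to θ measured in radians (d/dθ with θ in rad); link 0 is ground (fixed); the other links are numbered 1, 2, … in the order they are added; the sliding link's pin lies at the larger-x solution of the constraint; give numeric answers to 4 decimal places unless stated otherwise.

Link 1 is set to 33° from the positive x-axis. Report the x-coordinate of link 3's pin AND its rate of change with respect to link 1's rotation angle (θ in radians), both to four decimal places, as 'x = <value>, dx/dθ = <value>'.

geometry: r = 47 mm, L = 224 mm, e = 19 mm
crank pin P = (r cos θ, r sin θ) = (39.417517, 25.598035)
h = r sin θ − e = 25.598035 − 19 = 6.598035
x = r cos θ + √(L² − h²) = 39.417517 + 223.902805 = 263.320321
dx/dθ = −r sin θ − h·r cos θ/√(L² − h²) (θ in radians; h = 6.598035) = -26.759602

x = 263.3203, dx/dθ = -26.7596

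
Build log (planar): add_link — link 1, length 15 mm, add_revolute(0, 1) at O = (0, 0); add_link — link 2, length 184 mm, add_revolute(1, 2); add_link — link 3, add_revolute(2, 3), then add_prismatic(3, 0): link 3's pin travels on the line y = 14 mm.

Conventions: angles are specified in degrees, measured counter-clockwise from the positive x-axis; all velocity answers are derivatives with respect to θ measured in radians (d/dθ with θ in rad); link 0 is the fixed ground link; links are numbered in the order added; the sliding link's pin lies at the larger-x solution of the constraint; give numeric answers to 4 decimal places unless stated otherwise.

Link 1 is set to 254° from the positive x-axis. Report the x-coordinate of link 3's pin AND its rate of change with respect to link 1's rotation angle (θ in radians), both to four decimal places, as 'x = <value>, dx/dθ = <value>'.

geometry: r = 15 mm, L = 184 mm, e = 14 mm
crank pin P = (r cos θ, r sin θ) = (-4.134560, -14.418925)
h = r sin θ − e = -14.418925 − 14 = -28.418925
x = r cos θ + √(L² − h²) = -4.134560 + 181.792092 = 177.657532
dx/dθ = −r sin θ − h·r cos θ/√(L² − h²) (θ in radians; h = -28.418925) = 13.772584

x = 177.6575, dx/dθ = 13.7726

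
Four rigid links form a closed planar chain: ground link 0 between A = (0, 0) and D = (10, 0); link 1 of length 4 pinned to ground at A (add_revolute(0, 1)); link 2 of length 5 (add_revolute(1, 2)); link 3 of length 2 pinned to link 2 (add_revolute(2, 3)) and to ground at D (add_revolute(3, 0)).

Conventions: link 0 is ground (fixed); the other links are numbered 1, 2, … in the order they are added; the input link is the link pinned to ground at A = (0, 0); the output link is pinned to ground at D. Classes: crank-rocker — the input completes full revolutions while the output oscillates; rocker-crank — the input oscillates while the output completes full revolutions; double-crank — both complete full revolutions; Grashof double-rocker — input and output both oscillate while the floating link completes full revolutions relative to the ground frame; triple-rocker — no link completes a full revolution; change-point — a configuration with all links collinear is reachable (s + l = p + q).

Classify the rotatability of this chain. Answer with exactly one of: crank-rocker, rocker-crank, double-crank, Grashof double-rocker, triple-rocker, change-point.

lengths: ground=10, input=4, coupler=5, output=2
sorted: s=2 (shortest), l=10 (longest), p+q=9
s + l = 12 vs p + q = 9
s + l > p + q → non-Grashof → no link fully rotates → triple-rocker

triple-rocker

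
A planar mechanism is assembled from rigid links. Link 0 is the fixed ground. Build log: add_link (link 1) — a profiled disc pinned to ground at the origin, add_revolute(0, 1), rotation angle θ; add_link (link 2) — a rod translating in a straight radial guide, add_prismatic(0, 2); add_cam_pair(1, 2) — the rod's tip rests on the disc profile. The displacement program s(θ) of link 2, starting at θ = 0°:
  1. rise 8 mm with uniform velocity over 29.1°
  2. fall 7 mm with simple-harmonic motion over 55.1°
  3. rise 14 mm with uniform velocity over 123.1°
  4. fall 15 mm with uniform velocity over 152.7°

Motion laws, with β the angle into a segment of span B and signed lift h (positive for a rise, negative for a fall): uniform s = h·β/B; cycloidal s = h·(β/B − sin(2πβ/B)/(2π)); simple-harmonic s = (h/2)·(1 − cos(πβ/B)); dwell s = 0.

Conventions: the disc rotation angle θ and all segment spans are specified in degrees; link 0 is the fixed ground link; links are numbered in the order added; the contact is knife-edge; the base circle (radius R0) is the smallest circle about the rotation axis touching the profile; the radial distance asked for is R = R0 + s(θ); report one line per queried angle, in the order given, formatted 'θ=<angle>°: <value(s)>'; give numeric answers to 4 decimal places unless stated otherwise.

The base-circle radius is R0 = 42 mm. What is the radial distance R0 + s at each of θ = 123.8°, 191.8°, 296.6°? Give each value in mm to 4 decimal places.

seg 1 [0°–29.1°] uniform, h=8: full span → s += 8 → s = 8.0000
seg 2 [29.1°–84.2°] simple-harmonic, h=-7: full span → s += -7 → s = 1.0000
seg 3 [84.2°–207.3°] uniform, h=14: θ=123.8° here. β=39.6, B=123.1. 14·39.6/123.1 = 4.5037 → s = 5.5037
seg 3 [84.2°–207.3°] uniform, h=14: θ=191.8° here. β=107.6, B=123.1. 14·107.6/123.1 = 12.2372 → s = 13.2372
seg 3 [84.2°–207.3°] uniform, h=14: full span → s += 14 → s = 15.0000
seg 4 [207.3°–360°] uniform, h=-15: θ=296.6° here. β=89.3, B=152.7. -15·89.3/152.7 = -8.7721 → s = 6.2279
θ=123.8°: R = R0 + s = 42 + 5.5037 = 47.5037
θ=191.8°: R = R0 + s = 42 + 13.2372 = 55.2372
θ=296.6°: R = R0 + s = 42 + 6.2279 = 48.2279

θ=123.8°: 47.5037
θ=191.8°: 55.2372
θ=296.6°: 48.2279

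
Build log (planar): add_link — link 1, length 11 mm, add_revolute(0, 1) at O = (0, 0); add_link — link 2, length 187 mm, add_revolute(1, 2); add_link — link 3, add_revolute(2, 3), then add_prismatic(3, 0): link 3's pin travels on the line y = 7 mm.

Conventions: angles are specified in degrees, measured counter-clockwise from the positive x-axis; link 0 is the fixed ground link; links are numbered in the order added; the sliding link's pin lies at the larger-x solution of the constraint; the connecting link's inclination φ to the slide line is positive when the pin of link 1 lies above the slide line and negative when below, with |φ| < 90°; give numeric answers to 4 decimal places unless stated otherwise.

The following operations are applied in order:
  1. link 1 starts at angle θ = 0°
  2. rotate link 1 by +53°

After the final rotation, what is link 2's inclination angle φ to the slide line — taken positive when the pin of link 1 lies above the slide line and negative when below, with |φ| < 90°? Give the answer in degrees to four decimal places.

geometry: r = 11 mm, L = 187 mm, e = 7 mm; θ starts at 0°
rotate link 1 by +53°: θ ← 0° +53° = 53°
h = r sin θ − e = 8.784991 − 7 = 1.784991
sin φ = h / L = 1.784991 / 187 = 0.00954540
φ = arcsin(0.00954540) = 0.546920°

0.5469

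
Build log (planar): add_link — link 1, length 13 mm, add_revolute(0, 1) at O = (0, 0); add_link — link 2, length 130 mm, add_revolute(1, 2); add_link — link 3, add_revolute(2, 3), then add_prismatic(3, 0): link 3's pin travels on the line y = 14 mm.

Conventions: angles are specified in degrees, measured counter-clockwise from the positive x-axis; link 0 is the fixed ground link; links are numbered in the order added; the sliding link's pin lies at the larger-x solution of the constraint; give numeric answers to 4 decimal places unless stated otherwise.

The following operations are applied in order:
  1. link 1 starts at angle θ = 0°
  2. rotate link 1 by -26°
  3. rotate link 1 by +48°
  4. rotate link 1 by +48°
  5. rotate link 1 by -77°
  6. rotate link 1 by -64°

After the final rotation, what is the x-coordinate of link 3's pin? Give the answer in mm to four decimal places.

geometry: r = 13 mm, L = 130 mm, e = 14 mm; θ starts at 0°
rotate link 1 by -26°: θ ← 0° -26° = -26°
rotate link 1 by +48°: θ ← -26° +48° = 22°
rotate link 1 by +48°: θ ← 22° +48° = 70°
rotate link 1 by -77°: θ ← 70° -77° = -7°
rotate link 1 by -64°: θ ← -7° -64° = -71°
crank pin P = (r cos θ, r sin θ) = (4.232386, -12.291741)
h = r sin θ − e = -12.291741 − 14 = -26.291741
x = r cos θ + √(L² − h²) = 4.232386 + 127.313567 = 131.545953

131.5460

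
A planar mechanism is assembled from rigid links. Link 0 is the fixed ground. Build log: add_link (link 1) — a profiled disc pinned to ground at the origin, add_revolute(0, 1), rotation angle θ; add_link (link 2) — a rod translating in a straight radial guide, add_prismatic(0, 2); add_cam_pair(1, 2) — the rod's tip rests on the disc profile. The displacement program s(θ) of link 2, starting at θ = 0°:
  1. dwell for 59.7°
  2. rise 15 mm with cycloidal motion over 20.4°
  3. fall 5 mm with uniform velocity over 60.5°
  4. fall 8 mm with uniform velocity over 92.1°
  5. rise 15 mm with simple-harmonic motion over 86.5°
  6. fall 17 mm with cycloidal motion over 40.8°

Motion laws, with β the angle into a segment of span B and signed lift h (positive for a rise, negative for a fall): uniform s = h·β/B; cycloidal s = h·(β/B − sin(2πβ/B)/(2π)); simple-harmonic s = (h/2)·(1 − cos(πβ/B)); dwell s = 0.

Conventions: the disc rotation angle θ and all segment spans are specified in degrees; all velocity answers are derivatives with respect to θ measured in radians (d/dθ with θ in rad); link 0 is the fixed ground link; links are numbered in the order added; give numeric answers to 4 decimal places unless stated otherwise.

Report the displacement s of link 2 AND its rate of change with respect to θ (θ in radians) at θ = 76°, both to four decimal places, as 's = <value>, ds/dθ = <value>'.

seg 1 [0°–59.7°] dwell: s stays 0.0000
seg 2 [59.7°–80.1°] cycloidal, h=15: θ=76° here. β=16.3, B=20.4. 15·(0.7990 − sin(2π·0.7990)/(2π)) = 14.2603 → s = 14.2603
velocity in seg [59.7°–80.1°] (cycloidal), θ in radians: β = 16.3° = 0.2845 rad, B = 20.4° = 0.3560 rad; ds/dθ = (h/B)(1 − cos(2πβ/B)) = (15/0.3560)(1 − cos(2π·0.7990)) = 29.357655 mm/rad

s = 14.2603, ds/dθ = 29.3577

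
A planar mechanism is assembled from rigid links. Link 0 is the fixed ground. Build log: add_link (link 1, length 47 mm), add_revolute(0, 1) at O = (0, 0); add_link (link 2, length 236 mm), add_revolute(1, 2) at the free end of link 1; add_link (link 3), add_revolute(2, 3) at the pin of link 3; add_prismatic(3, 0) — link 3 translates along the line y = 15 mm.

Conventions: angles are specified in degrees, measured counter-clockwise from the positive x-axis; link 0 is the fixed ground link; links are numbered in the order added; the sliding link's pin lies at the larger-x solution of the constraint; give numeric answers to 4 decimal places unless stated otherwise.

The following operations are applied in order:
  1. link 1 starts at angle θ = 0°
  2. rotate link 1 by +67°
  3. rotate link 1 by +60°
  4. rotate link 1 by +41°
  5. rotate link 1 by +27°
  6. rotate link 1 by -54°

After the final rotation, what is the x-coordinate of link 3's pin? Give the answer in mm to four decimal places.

geometry: r = 47 mm, L = 236 mm, e = 15 mm; θ starts at 0°
rotate link 1 by +67°: θ ← 0° +67° = 67°
rotate link 1 by +60°: θ ← 67° +60° = 127°
rotate link 1 by +41°: θ ← 127° +41° = 168°
rotate link 1 by +27°: θ ← 168° +27° = 195°
rotate link 1 by -54°: θ ← 195° -54° = 141°
crank pin P = (r cos θ, r sin θ) = (-36.525860, 29.578058)
h = r sin θ − e = 29.578058 − 15 = 14.578058
x = r cos θ + √(L² − h²) = -36.525860 + 235.549316 = 199.023456

199.0235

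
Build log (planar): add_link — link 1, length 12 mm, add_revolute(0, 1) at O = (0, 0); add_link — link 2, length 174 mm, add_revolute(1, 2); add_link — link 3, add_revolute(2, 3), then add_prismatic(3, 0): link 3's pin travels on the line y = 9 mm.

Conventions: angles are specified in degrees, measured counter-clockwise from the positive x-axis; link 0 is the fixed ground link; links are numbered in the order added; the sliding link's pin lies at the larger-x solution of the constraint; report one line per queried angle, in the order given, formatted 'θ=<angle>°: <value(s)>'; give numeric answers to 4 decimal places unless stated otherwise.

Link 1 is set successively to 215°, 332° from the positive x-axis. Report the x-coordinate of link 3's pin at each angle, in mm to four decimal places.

geometry: r = 12 mm, L = 174 mm, e = 9 mm
θ=215°: crank pin P = (r cos θ, r sin θ) = (-9.829825, -6.882917)
θ=215°: h = r sin θ − e = -6.882917 − 9 = -15.882917
θ=215°: x = r cos θ + √(L² − h²) = -9.829825 + 173.273578 = 163.443754
θ=332°: crank pin P = (r cos θ, r sin θ) = (10.595371, -5.633659)
θ=332°: h = r sin θ − e = -5.633659 − 9 = -14.633659
θ=332°: x = r cos θ + √(L² − h²) = 10.595371 + 173.383552 = 183.978923

θ=215°: 163.4438
θ=332°: 183.9789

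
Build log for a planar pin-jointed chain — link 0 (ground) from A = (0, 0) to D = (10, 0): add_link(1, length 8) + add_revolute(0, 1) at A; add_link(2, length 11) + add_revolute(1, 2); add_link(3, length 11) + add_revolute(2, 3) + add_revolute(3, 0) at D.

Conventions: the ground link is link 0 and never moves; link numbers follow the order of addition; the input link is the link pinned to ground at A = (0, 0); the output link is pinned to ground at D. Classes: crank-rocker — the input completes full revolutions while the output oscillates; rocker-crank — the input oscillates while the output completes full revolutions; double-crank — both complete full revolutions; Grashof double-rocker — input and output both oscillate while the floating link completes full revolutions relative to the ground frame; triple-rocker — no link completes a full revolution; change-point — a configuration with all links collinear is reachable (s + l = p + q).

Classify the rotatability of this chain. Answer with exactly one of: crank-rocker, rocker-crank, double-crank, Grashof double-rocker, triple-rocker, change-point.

lengths: ground=10, input=8, coupler=11, output=11
sorted: s=8 (shortest), l=11 (longest), p+q=21
s + l = 19 vs p + q = 21
s + l < p + q (Grashof) with shortest = input link → crank-rocker

crank-rocker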